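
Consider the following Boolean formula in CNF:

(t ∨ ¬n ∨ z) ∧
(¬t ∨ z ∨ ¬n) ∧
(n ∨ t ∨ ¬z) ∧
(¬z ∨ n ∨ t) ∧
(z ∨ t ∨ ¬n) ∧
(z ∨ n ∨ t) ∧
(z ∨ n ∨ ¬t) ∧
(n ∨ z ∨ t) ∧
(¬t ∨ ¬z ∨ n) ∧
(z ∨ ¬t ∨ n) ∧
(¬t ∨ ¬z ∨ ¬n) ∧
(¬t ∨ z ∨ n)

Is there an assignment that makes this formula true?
Yes

Yes, the formula is satisfiable.

One satisfying assignment is: t=False, n=True, z=True

Verification: With this assignment, all 12 clauses evaluate to true.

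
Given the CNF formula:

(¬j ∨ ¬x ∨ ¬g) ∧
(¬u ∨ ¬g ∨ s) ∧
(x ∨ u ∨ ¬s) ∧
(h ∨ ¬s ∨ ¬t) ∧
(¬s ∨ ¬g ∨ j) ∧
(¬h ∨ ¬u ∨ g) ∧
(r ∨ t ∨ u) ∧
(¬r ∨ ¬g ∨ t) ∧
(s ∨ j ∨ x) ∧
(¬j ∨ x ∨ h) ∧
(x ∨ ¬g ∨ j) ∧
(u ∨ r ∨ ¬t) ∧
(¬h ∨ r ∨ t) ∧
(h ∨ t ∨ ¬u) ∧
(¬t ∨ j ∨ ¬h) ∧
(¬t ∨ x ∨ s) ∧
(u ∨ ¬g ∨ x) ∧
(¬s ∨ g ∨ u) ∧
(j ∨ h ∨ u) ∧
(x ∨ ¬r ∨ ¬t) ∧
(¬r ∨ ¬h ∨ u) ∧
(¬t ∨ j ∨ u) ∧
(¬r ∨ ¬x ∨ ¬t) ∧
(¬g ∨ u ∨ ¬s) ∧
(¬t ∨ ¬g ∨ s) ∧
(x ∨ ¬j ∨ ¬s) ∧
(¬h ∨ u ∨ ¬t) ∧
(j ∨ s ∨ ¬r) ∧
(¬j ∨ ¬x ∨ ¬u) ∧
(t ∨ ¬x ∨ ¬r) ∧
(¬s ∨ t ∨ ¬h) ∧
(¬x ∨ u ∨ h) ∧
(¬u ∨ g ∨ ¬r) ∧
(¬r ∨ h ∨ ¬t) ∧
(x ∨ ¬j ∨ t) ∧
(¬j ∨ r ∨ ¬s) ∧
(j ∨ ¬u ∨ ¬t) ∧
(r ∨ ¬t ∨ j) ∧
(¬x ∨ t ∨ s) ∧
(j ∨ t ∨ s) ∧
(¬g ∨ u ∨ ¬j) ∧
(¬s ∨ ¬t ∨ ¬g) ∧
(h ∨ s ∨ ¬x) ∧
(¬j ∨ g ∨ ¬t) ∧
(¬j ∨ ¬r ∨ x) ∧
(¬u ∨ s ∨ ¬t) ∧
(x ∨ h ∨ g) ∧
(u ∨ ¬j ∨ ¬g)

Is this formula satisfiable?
No

No, the formula is not satisfiable.

No assignment of truth values to the variables can make all 48 clauses true simultaneously.

The formula is UNSAT (unsatisfiable).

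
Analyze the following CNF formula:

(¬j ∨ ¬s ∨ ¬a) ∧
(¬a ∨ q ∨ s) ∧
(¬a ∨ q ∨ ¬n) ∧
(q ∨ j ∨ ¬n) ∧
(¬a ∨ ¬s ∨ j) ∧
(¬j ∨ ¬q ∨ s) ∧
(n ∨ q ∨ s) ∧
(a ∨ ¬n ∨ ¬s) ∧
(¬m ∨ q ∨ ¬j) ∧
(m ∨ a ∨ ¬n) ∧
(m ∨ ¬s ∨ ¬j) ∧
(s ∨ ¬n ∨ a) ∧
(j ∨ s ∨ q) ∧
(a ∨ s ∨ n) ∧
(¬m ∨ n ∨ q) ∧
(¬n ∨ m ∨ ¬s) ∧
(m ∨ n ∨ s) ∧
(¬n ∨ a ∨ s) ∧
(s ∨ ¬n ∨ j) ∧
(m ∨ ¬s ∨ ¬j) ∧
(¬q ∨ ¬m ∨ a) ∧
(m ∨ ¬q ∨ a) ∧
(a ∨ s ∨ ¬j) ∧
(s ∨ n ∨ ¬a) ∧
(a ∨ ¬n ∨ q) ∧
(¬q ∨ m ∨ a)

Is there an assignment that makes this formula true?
Yes

Yes, the formula is satisfiable.

One satisfying assignment is: m=False, a=False, s=True, q=False, n=False, j=False

Verification: With this assignment, all 26 clauses evaluate to true.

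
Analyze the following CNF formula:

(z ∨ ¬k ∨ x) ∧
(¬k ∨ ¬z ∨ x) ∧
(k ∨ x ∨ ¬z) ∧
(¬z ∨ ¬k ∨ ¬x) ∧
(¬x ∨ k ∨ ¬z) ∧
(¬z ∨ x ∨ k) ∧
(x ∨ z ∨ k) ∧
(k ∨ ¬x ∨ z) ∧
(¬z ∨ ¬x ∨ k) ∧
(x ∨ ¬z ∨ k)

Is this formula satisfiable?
Yes

Yes, the formula is satisfiable.

One satisfying assignment is: k=True, x=True, z=False

Verification: With this assignment, all 10 clauses evaluate to true.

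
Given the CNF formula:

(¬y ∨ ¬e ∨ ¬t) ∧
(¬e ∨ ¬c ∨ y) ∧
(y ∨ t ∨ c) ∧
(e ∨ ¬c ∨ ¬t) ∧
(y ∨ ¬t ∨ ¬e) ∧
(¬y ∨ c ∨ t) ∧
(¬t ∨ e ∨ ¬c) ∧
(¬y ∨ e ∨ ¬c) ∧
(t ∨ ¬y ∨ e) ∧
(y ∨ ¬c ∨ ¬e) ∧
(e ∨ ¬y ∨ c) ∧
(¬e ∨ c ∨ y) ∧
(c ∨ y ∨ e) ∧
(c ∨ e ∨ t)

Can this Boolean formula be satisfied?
Yes

Yes, the formula is satisfiable.

One satisfying assignment is: c=True, t=False, y=False, e=False

Verification: With this assignment, all 14 clauses evaluate to true.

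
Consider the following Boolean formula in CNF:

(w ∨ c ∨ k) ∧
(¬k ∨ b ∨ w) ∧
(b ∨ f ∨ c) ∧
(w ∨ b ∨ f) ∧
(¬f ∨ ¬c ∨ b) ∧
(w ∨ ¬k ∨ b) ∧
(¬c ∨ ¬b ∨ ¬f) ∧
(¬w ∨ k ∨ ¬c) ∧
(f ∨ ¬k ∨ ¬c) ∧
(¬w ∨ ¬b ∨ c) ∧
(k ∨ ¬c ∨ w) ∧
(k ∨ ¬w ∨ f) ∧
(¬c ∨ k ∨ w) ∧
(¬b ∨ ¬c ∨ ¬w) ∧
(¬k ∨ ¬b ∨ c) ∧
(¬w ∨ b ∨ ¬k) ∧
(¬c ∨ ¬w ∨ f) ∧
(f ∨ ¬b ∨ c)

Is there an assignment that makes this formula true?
Yes

Yes, the formula is satisfiable.

One satisfying assignment is: w=True, c=False, f=True, k=False, b=False

Verification: With this assignment, all 18 clauses evaluate to true.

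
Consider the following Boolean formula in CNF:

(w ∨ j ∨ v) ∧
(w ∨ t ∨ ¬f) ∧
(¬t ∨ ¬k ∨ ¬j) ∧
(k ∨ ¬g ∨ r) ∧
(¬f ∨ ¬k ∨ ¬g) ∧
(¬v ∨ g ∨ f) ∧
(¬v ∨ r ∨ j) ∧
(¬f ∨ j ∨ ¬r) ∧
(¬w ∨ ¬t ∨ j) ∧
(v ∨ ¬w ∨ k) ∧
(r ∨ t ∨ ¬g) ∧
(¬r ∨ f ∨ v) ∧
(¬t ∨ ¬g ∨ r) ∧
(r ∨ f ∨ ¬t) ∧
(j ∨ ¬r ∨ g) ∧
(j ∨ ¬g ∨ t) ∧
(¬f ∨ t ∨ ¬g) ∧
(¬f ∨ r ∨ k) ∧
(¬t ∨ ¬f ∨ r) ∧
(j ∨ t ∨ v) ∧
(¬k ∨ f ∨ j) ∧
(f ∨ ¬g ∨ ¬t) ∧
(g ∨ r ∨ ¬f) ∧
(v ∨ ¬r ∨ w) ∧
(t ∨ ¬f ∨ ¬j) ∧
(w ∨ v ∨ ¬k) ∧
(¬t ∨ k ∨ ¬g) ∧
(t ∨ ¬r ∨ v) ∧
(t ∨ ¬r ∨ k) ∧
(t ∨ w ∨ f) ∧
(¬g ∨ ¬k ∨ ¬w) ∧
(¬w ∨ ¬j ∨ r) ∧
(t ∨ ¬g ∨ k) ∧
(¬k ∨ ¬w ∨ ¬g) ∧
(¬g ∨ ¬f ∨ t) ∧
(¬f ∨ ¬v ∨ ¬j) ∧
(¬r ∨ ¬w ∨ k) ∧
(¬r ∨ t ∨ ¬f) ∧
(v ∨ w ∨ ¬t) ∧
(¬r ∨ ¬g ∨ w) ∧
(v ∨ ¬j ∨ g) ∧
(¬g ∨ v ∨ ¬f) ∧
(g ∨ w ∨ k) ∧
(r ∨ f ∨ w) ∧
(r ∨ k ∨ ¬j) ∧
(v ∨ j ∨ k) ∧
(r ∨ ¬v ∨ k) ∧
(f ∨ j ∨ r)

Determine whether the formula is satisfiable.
No

No, the formula is not satisfiable.

No assignment of truth values to the variables can make all 48 clauses true simultaneously.

The formula is UNSAT (unsatisfiable).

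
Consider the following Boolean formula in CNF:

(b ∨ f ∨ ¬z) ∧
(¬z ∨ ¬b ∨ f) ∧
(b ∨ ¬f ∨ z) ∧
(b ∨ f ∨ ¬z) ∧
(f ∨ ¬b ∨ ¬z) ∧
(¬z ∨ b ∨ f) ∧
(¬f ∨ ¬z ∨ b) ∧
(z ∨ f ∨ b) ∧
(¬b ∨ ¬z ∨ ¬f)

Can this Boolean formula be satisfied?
Yes

Yes, the formula is satisfiable.

One satisfying assignment is: z=False, f=False, b=True

Verification: With this assignment, all 9 clauses evaluate to true.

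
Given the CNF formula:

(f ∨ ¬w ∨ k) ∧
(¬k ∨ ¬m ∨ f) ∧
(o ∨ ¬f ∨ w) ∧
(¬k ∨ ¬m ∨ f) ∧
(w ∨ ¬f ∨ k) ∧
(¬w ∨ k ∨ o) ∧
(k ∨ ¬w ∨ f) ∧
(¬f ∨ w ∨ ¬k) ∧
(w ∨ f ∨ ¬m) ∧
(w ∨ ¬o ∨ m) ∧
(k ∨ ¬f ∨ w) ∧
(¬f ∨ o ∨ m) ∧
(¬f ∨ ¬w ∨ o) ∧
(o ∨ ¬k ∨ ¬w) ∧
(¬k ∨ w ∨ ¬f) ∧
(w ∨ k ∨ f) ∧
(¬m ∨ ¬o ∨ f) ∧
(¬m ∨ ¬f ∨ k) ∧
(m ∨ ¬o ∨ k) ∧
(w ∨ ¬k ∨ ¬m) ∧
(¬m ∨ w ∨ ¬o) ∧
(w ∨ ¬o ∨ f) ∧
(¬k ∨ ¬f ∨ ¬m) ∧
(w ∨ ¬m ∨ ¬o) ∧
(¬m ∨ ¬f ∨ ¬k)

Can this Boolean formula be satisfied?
Yes

Yes, the formula is satisfiable.

One satisfying assignment is: m=False, w=True, f=True, o=True, k=True

Verification: With this assignment, all 25 clauses evaluate to true.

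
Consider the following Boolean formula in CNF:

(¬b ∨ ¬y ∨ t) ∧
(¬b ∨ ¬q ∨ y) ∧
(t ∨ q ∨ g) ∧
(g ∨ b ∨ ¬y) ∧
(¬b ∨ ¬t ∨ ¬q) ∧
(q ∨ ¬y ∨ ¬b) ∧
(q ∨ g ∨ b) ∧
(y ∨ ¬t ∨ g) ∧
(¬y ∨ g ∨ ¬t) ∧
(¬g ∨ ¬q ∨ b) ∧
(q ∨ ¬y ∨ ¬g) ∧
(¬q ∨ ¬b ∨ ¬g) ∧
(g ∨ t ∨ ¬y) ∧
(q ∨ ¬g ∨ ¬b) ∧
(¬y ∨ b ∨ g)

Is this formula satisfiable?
Yes

Yes, the formula is satisfiable.

One satisfying assignment is: y=False, g=False, q=True, t=False, b=False

Verification: With this assignment, all 15 clauses evaluate to true.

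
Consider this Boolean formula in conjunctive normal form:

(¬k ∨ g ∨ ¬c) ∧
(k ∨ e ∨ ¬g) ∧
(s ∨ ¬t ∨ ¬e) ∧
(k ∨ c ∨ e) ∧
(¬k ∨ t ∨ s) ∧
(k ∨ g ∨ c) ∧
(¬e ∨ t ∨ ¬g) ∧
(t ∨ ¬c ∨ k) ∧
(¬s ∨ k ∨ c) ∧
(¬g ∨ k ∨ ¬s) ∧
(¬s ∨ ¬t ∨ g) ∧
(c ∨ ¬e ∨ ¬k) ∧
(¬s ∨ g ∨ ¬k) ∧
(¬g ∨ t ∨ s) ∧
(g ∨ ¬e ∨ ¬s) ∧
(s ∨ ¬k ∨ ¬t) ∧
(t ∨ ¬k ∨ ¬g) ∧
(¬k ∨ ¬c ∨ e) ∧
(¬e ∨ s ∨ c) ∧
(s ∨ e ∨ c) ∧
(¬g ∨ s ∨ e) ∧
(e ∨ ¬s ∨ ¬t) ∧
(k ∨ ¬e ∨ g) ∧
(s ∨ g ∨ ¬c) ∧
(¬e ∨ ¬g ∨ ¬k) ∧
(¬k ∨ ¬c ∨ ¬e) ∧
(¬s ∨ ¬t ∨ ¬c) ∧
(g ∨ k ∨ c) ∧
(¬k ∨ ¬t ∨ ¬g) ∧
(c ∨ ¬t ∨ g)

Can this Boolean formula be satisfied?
No

No, the formula is not satisfiable.

No assignment of truth values to the variables can make all 30 clauses true simultaneously.

The formula is UNSAT (unsatisfiable).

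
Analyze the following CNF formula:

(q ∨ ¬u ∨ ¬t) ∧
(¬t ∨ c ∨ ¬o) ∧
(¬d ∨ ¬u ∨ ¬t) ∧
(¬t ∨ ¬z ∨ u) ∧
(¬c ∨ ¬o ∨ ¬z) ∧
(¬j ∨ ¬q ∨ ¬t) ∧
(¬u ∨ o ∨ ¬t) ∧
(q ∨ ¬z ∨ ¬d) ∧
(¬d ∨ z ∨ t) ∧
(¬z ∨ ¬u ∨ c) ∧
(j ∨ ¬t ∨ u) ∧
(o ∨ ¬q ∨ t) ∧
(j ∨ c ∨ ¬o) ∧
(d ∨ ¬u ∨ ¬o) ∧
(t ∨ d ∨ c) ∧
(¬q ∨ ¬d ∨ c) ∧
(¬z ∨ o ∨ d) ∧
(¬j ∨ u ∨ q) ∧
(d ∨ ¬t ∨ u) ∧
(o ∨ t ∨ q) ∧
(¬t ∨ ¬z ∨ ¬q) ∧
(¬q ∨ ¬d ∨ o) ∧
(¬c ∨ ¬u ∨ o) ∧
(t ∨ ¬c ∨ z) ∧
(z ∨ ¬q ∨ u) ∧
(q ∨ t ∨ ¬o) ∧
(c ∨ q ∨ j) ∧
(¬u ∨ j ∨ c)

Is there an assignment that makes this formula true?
No

No, the formula is not satisfiable.

No assignment of truth values to the variables can make all 28 clauses true simultaneously.

The formula is UNSAT (unsatisfiable).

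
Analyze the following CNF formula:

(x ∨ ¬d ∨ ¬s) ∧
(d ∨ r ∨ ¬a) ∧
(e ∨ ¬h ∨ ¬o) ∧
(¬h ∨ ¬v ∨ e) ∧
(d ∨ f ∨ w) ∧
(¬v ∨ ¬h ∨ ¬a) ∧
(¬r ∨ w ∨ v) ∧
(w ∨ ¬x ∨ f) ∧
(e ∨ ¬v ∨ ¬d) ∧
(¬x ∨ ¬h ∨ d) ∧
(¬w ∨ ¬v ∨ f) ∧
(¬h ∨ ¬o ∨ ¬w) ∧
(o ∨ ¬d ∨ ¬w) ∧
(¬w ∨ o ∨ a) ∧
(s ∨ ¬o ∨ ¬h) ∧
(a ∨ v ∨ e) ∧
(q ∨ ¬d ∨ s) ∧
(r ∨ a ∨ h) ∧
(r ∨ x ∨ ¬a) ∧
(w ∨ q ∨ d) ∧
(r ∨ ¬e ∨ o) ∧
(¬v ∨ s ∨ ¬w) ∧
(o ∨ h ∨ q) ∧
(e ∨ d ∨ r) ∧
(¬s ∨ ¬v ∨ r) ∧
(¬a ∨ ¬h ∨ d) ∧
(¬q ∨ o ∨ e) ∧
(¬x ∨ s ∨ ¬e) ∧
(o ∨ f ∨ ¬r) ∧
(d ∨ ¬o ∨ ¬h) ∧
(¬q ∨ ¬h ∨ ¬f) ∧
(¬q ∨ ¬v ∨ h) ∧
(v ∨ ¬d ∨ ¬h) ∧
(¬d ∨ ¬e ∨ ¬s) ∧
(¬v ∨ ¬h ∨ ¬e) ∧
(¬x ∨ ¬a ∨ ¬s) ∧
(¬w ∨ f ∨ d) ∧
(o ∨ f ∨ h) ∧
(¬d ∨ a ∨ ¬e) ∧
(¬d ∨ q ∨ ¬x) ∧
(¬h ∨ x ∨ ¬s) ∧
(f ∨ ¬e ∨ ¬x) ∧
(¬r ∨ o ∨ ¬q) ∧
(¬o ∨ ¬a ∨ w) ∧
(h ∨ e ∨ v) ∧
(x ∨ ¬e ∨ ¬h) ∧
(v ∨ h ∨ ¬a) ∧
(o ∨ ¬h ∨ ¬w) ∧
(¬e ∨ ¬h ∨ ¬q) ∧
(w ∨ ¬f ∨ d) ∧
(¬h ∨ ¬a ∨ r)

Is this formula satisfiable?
Yes

Yes, the formula is satisfiable.

One satisfying assignment is: v=False, e=True, o=True, s=True, r=True, f=True, a=False, d=False, x=False, h=False, q=True, w=True

Verification: With this assignment, all 51 clauses evaluate to true.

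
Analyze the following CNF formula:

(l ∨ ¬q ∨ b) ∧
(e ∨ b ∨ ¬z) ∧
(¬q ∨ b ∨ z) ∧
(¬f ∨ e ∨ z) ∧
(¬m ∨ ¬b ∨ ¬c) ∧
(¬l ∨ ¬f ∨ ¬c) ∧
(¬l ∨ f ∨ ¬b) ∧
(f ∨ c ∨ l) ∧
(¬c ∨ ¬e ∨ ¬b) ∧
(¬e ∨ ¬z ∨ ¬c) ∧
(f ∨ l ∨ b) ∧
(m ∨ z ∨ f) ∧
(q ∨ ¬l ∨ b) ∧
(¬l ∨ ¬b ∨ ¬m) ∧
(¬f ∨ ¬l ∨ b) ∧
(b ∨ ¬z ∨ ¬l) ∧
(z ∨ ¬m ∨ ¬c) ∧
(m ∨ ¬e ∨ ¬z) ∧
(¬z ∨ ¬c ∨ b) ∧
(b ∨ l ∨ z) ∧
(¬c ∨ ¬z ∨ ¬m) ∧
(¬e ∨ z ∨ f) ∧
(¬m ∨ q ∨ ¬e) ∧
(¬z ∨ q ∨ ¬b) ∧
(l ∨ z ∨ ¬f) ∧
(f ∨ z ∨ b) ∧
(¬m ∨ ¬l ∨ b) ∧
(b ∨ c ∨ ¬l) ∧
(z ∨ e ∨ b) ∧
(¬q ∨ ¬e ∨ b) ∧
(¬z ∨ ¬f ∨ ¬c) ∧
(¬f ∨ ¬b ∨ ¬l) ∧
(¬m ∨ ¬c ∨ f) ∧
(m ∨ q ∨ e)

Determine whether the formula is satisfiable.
Yes

Yes, the formula is satisfiable.

One satisfying assignment is: q=True, c=True, e=False, m=False, z=True, f=False, b=True, l=False

Verification: With this assignment, all 34 clauses evaluate to true.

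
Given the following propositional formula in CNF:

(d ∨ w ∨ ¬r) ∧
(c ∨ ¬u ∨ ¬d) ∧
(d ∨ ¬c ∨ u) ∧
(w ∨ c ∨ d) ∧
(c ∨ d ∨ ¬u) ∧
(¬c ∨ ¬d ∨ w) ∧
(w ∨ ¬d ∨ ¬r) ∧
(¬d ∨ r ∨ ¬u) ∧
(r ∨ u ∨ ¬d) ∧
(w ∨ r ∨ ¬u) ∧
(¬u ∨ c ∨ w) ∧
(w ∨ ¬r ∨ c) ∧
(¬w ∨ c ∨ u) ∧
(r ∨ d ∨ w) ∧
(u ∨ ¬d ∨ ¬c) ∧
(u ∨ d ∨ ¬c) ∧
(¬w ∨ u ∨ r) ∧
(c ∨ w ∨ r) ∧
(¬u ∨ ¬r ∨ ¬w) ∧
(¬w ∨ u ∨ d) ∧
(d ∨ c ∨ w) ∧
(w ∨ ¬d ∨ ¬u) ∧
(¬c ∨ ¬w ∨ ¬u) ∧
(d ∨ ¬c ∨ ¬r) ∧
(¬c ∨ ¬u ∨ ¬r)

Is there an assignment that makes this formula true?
No

No, the formula is not satisfiable.

No assignment of truth values to the variables can make all 25 clauses true simultaneously.

The formula is UNSAT (unsatisfiable).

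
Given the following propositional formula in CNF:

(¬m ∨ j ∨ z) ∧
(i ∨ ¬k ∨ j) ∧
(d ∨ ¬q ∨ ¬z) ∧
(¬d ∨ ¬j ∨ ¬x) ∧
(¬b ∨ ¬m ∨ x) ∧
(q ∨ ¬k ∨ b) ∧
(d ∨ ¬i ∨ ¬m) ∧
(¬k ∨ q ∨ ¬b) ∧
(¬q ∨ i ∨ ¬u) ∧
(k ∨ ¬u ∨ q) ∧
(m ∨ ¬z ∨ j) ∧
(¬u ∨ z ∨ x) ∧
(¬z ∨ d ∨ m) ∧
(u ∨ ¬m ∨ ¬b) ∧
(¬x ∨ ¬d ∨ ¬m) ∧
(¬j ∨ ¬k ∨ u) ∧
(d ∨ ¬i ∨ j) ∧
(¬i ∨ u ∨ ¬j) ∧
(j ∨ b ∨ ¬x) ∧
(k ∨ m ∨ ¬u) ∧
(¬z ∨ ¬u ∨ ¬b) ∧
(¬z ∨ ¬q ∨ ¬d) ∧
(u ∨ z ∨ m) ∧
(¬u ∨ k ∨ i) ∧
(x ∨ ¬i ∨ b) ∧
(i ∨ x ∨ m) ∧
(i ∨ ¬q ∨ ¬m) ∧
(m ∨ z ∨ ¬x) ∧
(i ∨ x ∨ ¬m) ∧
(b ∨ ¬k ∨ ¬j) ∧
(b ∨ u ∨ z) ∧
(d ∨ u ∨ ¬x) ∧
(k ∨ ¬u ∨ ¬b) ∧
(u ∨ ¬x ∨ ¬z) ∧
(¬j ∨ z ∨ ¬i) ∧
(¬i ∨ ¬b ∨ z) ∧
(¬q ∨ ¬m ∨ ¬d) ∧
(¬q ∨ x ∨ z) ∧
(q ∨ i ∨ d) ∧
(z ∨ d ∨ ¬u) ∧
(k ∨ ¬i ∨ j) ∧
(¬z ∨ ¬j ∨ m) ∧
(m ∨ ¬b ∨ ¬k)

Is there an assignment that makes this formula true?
No

No, the formula is not satisfiable.

No assignment of truth values to the variables can make all 43 clauses true simultaneously.

The formula is UNSAT (unsatisfiable).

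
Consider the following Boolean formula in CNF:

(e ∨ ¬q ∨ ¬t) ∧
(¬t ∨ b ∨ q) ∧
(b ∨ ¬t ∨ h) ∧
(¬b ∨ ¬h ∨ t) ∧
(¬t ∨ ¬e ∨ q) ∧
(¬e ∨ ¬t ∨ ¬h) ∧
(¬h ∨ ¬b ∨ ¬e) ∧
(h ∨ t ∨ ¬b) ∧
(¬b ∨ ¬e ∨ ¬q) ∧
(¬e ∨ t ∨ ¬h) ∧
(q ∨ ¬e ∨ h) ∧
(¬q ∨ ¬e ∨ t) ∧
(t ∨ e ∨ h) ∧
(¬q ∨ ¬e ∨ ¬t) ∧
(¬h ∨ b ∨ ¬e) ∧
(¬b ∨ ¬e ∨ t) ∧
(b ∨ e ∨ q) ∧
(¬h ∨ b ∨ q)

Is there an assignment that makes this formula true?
Yes

Yes, the formula is satisfiable.

One satisfying assignment is: e=False, q=True, t=False, h=True, b=False

Verification: With this assignment, all 18 clauses evaluate to true.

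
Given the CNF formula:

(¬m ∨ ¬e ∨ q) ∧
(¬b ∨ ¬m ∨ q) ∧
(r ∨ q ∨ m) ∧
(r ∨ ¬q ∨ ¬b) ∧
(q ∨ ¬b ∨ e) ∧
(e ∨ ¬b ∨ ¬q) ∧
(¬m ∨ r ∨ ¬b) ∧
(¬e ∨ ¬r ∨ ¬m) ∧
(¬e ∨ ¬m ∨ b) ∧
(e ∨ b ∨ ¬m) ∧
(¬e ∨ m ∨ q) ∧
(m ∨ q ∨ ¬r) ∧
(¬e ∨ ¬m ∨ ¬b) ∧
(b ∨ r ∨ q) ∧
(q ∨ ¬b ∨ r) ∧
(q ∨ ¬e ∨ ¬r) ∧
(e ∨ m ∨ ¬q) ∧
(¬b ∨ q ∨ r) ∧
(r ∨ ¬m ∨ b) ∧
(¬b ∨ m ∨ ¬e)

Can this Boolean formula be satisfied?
Yes

Yes, the formula is satisfiable.

One satisfying assignment is: q=True, m=False, e=True, r=False, b=False

Verification: With this assignment, all 20 clauses evaluate to true.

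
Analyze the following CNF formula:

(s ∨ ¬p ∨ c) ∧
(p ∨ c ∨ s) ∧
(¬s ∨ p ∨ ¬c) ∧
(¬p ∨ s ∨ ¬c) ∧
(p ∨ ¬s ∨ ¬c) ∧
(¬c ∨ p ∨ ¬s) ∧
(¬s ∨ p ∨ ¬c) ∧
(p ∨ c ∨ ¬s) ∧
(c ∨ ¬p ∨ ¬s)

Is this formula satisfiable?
Yes

Yes, the formula is satisfiable.

One satisfying assignment is: s=True, p=True, c=True

Verification: With this assignment, all 9 clauses evaluate to true.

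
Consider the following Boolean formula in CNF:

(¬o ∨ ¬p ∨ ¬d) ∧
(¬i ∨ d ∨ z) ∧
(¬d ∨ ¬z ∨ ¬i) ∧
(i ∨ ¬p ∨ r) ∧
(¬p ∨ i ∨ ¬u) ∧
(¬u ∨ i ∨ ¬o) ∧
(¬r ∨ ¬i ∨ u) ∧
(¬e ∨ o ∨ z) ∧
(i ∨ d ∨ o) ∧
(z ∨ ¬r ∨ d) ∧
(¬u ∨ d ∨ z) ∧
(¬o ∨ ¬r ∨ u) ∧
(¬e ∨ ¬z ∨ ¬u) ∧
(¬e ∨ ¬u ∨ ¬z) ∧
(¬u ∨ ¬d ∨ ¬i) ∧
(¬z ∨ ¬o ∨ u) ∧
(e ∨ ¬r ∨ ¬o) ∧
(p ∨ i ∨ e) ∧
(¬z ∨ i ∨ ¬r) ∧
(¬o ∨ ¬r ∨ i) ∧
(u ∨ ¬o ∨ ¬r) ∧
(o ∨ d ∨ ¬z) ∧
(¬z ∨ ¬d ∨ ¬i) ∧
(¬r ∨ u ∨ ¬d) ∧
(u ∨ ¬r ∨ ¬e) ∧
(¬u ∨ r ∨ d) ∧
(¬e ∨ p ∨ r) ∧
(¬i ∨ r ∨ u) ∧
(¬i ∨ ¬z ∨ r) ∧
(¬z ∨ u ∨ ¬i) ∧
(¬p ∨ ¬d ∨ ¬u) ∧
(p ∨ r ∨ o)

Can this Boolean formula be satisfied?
No

No, the formula is not satisfiable.

No assignment of truth values to the variables can make all 32 clauses true simultaneously.

The formula is UNSAT (unsatisfiable).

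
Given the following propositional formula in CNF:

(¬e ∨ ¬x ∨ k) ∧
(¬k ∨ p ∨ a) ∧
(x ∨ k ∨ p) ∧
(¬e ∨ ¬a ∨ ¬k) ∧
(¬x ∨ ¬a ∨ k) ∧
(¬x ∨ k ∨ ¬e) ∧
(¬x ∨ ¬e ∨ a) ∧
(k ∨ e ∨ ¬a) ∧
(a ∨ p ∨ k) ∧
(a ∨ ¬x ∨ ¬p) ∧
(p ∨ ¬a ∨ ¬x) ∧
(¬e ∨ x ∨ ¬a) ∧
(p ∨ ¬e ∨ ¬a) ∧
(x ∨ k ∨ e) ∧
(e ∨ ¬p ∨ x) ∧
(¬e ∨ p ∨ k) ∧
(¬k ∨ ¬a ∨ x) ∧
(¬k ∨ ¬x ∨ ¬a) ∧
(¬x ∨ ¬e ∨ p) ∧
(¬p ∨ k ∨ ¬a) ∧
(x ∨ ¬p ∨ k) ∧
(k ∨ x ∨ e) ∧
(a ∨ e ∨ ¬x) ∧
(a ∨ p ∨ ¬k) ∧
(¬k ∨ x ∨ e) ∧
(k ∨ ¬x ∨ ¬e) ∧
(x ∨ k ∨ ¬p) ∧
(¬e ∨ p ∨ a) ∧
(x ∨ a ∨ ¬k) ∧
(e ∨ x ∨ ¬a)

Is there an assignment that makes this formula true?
No

No, the formula is not satisfiable.

No assignment of truth values to the variables can make all 30 clauses true simultaneously.

The formula is UNSAT (unsatisfiable).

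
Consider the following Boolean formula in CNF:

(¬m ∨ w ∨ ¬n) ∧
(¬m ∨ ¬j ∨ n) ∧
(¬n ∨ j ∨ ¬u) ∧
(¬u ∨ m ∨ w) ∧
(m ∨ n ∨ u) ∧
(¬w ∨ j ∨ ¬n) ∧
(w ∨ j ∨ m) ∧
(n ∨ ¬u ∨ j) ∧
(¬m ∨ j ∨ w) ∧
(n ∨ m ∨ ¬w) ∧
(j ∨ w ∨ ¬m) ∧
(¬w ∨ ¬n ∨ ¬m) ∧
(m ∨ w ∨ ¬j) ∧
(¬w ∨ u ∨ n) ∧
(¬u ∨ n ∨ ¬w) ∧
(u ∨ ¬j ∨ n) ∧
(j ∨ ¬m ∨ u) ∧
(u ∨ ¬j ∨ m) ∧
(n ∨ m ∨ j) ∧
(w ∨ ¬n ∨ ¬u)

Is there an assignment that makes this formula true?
Yes

Yes, the formula is satisfiable.

One satisfying assignment is: m=False, n=True, u=True, w=True, j=True

Verification: With this assignment, all 20 clauses evaluate to true.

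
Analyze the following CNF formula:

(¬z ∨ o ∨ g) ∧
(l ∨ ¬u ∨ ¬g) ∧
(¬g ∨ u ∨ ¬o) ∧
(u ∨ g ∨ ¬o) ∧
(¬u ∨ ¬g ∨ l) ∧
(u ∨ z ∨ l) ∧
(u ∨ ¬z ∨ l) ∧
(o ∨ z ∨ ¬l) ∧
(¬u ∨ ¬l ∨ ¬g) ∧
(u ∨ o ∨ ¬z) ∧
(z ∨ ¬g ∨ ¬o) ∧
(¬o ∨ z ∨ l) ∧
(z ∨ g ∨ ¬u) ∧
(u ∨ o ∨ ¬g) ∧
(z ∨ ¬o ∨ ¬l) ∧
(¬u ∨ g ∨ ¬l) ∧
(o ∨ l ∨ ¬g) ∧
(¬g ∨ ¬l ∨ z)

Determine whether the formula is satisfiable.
Yes

Yes, the formula is satisfiable.

One satisfying assignment is: g=False, u=True, l=False, z=True, o=True

Verification: With this assignment, all 18 clauses evaluate to true.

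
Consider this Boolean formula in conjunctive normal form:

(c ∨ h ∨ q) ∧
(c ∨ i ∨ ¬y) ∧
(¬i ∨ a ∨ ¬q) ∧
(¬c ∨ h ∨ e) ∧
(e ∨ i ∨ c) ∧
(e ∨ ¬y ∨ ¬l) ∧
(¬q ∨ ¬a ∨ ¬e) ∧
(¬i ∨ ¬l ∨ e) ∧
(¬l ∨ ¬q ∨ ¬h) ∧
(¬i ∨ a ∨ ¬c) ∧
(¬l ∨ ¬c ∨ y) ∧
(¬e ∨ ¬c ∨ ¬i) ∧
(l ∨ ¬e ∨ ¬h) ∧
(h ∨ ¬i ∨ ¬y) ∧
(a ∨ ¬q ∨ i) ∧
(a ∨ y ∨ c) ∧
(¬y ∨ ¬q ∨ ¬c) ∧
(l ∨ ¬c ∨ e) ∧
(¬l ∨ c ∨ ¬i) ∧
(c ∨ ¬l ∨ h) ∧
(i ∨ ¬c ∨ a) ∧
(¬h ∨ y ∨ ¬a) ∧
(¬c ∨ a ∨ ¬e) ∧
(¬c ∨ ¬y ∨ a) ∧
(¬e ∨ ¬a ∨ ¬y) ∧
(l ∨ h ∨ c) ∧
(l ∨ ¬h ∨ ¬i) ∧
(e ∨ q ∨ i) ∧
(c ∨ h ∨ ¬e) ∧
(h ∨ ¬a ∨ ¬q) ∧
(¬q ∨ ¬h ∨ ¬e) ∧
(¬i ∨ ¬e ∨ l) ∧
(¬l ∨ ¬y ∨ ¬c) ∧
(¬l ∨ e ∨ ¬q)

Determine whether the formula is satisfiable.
Yes

Yes, the formula is satisfiable.

One satisfying assignment is: q=False, y=False, a=True, i=False, c=True, e=True, l=False, h=False

Verification: With this assignment, all 34 clauses evaluate to true.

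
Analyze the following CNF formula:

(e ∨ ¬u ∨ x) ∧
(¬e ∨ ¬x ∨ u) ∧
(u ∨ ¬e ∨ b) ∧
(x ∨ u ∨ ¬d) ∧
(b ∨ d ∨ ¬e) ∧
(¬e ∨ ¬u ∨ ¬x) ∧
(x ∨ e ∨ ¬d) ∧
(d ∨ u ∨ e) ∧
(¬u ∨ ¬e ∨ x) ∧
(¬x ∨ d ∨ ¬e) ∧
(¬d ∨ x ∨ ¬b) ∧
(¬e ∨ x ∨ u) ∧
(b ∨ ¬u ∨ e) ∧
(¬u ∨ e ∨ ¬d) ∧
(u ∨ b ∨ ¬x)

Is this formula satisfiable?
Yes

Yes, the formula is satisfiable.

One satisfying assignment is: e=False, b=True, u=False, x=True, d=True

Verification: With this assignment, all 15 clauses evaluate to true.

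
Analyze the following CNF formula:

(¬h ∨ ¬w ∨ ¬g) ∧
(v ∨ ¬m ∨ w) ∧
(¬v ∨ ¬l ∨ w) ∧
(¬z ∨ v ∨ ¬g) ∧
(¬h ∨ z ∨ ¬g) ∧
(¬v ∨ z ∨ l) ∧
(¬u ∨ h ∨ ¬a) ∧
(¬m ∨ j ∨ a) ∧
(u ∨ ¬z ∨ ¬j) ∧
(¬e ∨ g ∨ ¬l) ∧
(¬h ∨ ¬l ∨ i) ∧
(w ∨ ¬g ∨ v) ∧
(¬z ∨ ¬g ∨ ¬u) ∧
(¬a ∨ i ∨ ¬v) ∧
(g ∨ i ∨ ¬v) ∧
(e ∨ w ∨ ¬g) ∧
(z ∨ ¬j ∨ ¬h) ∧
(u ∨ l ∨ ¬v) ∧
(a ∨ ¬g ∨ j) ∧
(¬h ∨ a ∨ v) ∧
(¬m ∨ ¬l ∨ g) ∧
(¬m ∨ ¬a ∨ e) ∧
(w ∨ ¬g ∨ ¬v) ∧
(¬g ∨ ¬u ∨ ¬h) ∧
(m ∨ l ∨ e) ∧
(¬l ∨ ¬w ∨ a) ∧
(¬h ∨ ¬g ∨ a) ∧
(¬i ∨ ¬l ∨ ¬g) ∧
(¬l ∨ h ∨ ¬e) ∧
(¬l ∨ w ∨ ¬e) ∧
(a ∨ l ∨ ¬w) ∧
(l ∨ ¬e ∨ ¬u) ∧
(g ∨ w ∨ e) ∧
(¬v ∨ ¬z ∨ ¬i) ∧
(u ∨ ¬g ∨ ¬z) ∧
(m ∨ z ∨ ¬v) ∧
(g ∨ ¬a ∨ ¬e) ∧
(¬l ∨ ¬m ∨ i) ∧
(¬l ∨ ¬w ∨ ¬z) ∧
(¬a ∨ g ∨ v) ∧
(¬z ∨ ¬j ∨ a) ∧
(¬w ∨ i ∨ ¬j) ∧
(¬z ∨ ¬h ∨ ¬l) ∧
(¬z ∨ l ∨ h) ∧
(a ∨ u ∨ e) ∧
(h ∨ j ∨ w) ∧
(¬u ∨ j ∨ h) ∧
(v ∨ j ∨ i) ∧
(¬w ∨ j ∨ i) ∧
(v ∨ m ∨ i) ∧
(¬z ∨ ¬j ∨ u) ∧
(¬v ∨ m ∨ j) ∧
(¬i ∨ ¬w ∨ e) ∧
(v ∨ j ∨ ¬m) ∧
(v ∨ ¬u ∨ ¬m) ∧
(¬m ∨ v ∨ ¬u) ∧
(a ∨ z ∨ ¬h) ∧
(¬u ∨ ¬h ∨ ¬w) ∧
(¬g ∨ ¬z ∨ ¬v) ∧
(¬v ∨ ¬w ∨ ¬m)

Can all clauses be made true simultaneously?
Yes

Yes, the formula is satisfiable.

One satisfying assignment is: g=True, a=True, i=True, j=False, h=False, v=False, m=False, u=False, l=False, z=False, e=True, w=True

Verification: With this assignment, all 60 clauses evaluate to true.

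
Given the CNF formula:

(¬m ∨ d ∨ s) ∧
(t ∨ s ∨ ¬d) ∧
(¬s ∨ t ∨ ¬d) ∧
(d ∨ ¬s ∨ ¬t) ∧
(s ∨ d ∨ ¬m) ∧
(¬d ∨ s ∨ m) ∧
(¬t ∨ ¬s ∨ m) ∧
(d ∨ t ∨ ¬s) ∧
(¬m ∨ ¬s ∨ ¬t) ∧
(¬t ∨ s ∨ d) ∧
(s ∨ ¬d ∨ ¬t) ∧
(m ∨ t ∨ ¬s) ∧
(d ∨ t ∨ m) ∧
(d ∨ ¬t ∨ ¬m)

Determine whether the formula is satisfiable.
No

No, the formula is not satisfiable.

No assignment of truth values to the variables can make all 14 clauses true simultaneously.

The formula is UNSAT (unsatisfiable).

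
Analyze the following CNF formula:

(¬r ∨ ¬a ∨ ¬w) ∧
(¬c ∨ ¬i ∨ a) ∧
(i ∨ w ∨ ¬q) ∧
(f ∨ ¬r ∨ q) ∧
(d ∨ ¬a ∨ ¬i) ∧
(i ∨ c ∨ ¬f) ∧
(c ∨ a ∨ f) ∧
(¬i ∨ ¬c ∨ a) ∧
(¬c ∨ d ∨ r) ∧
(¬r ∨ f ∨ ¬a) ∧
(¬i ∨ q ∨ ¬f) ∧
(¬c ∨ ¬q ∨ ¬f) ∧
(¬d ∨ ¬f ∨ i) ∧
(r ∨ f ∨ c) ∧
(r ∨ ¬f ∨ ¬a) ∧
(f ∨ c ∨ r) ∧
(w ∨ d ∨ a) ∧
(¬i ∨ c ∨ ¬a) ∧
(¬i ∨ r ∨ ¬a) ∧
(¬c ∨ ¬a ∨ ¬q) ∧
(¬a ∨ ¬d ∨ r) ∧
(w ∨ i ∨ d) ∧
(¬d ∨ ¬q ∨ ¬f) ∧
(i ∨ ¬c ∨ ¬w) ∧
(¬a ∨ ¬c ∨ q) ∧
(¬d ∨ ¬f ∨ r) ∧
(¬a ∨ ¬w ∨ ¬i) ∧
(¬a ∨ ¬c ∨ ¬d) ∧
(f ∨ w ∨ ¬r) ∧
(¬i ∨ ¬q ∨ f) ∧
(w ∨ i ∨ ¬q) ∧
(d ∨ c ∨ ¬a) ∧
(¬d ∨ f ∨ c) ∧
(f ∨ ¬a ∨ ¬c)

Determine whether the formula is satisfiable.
Yes

Yes, the formula is satisfiable.

One satisfying assignment is: w=False, c=True, i=False, d=True, r=False, f=False, a=False, q=False

Verification: With this assignment, all 34 clauses evaluate to true.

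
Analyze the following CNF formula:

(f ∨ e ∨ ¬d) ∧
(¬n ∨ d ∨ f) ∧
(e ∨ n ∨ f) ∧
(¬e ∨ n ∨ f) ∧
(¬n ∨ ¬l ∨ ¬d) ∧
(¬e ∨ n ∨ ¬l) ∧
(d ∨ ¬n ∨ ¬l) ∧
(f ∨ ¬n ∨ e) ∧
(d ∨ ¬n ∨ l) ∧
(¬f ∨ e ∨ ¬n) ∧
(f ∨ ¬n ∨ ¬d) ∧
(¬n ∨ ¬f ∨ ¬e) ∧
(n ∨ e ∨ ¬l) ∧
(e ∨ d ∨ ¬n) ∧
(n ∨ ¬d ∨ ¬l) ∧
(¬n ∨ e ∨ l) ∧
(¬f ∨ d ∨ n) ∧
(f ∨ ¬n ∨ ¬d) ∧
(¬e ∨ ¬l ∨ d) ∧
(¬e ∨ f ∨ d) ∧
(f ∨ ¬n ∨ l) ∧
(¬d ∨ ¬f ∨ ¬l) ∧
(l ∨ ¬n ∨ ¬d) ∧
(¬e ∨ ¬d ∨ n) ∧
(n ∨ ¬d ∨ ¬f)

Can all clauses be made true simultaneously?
No

No, the formula is not satisfiable.

No assignment of truth values to the variables can make all 25 clauses true simultaneously.

The formula is UNSAT (unsatisfiable).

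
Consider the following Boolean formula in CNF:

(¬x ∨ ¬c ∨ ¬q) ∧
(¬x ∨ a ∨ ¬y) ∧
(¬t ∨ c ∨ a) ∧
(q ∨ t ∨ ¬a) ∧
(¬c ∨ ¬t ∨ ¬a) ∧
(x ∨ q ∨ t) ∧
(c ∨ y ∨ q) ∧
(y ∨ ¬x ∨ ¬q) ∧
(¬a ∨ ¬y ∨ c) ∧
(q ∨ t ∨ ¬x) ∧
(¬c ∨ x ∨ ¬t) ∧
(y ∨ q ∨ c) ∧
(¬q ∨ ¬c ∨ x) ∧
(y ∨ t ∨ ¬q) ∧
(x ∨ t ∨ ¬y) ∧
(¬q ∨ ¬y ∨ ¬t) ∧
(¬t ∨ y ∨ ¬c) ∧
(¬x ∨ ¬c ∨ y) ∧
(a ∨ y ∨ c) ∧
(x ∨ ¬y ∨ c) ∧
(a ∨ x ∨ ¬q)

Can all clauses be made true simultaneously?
Yes

Yes, the formula is satisfiable.

One satisfying assignment is: t=True, y=False, c=False, x=False, q=True, a=True

Verification: With this assignment, all 21 clauses evaluate to true.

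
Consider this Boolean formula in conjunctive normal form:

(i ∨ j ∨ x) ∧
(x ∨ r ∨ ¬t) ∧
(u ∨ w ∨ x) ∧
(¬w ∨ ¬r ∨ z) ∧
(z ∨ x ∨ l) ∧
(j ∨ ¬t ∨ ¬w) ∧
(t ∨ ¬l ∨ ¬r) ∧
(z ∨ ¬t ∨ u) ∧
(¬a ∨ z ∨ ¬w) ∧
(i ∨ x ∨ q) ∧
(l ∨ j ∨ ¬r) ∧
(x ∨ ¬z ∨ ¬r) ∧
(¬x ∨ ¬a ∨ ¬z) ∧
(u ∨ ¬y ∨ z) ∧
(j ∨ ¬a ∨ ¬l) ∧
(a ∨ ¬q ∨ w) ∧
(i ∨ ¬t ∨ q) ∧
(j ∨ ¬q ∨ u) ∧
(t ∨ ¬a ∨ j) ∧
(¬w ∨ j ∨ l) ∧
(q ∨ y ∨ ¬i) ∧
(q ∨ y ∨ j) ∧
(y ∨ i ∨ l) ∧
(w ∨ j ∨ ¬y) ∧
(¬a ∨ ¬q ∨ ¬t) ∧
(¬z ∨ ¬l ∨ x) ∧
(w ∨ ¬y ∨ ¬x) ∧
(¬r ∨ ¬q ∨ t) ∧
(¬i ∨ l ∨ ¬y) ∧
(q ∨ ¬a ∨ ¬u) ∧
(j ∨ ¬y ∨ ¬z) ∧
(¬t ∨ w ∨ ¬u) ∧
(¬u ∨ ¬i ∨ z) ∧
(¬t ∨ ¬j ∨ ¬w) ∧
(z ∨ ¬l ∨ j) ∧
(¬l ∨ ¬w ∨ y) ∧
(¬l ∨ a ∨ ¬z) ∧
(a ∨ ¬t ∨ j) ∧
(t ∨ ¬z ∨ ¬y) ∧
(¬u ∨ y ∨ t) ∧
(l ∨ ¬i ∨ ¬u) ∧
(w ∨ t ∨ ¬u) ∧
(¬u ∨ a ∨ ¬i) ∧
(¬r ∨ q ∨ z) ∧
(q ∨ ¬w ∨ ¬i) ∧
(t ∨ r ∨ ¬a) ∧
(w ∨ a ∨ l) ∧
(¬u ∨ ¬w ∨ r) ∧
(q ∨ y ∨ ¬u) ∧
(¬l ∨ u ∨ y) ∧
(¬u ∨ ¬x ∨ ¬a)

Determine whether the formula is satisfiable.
Yes

Yes, the formula is satisfiable.

One satisfying assignment is: x=True, i=True, t=False, a=False, w=True, r=False, l=False, q=True, y=False, z=False, u=False, j=True

Verification: With this assignment, all 51 clauses evaluate to true.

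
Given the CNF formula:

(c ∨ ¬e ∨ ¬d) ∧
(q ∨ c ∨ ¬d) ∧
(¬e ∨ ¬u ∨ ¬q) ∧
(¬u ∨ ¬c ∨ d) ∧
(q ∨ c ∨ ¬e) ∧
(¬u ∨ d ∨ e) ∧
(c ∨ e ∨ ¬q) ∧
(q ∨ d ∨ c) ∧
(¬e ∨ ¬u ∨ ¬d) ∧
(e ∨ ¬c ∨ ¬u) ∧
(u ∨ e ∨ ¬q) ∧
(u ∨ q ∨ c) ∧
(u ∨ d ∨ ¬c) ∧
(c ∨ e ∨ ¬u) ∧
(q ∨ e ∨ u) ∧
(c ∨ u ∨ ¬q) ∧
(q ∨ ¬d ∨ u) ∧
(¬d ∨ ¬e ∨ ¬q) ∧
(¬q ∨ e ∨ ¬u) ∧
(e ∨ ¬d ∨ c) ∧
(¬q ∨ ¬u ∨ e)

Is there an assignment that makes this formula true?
No

No, the formula is not satisfiable.

No assignment of truth values to the variables can make all 21 clauses true simultaneously.

The formula is UNSAT (unsatisfiable).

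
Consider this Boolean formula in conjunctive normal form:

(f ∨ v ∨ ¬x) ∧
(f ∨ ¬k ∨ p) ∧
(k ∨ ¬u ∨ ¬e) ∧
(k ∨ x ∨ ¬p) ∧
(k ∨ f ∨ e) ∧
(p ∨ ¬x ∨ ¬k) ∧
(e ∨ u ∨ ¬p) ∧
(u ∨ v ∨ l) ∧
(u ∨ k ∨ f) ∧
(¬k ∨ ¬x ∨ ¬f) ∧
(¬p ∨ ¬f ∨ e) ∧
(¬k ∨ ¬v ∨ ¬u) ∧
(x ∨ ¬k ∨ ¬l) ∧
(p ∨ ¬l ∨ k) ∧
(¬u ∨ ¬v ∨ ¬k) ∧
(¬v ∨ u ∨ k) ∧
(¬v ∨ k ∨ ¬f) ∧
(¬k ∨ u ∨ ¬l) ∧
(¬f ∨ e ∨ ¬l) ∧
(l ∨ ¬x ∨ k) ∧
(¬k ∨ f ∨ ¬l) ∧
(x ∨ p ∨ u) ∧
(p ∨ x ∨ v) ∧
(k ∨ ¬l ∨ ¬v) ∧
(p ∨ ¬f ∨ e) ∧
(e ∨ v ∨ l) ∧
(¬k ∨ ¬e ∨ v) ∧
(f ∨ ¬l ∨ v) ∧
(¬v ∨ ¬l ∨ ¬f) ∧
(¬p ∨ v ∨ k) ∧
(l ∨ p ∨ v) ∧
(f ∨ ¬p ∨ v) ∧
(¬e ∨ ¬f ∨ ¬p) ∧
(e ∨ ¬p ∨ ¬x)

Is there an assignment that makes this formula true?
Yes

Yes, the formula is satisfiable.

One satisfying assignment is: x=True, e=True, v=True, u=False, k=True, f=False, p=True, l=False

Verification: With this assignment, all 34 clauses evaluate to true.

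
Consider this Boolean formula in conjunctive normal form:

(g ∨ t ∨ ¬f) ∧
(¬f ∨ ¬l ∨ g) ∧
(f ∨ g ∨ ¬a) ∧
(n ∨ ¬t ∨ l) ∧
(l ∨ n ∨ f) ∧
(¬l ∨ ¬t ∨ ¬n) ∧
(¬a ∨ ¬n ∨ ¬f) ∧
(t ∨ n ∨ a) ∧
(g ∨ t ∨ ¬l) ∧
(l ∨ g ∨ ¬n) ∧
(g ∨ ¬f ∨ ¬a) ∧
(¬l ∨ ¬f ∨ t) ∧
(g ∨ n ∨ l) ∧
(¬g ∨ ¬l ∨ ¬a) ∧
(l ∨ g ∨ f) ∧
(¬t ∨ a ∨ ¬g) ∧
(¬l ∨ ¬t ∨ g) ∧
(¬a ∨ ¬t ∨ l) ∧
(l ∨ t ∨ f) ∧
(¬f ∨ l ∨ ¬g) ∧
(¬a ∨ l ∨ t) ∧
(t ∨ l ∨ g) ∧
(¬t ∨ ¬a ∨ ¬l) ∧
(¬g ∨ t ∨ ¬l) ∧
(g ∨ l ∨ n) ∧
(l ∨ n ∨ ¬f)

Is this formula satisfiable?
No

No, the formula is not satisfiable.

No assignment of truth values to the variables can make all 26 clauses true simultaneously.

The formula is UNSAT (unsatisfiable).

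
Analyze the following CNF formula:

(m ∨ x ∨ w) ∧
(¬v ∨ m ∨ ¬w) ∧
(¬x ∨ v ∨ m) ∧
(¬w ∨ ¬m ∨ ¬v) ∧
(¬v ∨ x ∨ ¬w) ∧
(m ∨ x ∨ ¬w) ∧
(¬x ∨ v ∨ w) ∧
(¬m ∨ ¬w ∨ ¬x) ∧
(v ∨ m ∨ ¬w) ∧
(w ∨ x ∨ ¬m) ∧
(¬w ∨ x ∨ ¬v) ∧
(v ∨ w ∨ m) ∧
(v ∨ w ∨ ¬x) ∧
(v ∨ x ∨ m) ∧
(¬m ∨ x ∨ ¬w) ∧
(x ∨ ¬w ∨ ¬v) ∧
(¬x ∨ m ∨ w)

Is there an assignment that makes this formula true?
Yes

Yes, the formula is satisfiable.

One satisfying assignment is: w=False, x=True, m=True, v=True

Verification: With this assignment, all 17 clauses evaluate to true.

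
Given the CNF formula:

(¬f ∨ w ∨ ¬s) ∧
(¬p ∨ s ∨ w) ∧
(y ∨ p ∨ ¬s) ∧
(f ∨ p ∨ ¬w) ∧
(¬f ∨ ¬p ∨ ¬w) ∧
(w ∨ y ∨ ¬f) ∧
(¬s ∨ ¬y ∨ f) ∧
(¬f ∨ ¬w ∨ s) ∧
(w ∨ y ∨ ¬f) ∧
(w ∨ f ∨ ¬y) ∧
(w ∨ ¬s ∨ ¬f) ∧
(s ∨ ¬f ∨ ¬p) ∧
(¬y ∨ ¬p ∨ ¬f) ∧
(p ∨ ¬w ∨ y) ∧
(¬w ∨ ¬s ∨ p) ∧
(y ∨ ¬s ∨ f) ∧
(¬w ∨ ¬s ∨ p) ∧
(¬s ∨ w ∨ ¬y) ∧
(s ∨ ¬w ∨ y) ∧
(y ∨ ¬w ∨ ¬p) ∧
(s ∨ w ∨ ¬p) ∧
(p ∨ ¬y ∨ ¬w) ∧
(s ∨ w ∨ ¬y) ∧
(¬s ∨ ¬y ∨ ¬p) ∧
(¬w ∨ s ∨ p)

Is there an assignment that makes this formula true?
Yes

Yes, the formula is satisfiable.

One satisfying assignment is: s=False, f=False, p=False, w=False, y=False

Verification: With this assignment, all 25 clauses evaluate to true.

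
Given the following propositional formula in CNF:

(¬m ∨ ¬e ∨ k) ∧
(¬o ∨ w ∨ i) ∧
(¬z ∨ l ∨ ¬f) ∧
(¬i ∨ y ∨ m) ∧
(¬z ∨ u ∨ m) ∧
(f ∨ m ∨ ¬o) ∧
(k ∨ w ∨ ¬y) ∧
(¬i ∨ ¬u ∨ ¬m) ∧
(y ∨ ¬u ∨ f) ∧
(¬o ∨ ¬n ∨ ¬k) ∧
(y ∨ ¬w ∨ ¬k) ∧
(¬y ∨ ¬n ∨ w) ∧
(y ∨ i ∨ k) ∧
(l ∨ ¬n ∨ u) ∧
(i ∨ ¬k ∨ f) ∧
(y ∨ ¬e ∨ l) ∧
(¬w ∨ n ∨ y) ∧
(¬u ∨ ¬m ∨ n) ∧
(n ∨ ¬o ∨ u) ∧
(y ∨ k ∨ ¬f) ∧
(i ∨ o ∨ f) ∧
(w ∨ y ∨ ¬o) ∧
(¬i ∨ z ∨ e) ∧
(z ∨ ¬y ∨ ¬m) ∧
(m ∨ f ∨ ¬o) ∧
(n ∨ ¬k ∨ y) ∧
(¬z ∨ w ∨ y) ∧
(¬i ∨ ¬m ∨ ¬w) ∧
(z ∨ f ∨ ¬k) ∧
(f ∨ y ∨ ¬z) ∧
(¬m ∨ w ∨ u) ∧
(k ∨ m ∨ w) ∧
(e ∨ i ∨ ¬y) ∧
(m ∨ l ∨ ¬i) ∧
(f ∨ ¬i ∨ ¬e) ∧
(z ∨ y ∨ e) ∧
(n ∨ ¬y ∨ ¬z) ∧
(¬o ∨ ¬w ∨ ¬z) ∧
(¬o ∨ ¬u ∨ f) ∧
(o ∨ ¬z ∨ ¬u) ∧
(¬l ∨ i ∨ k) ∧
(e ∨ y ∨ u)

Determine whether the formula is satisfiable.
Yes

Yes, the formula is satisfiable.

One satisfying assignment is: z=False, n=True, w=False, m=False, i=False, e=True, k=True, f=True, o=False, y=False, u=False, l=True

Verification: With this assignment, all 42 clauses evaluate to true.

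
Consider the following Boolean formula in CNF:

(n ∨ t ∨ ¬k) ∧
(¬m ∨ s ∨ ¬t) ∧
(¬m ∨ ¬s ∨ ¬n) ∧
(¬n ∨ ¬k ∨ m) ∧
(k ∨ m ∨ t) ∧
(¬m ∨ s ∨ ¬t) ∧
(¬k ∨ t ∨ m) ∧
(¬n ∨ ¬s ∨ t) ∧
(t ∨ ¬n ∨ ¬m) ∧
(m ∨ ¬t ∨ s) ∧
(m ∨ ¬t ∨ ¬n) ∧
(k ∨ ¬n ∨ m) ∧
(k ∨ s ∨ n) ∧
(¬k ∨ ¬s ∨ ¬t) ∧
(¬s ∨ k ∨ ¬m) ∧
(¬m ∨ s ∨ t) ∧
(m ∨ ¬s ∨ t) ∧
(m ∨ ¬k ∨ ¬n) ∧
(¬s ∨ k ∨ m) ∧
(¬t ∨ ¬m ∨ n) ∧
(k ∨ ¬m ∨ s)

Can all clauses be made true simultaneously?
No

No, the formula is not satisfiable.

No assignment of truth values to the variables can make all 21 clauses true simultaneously.

The formula is UNSAT (unsatisfiable).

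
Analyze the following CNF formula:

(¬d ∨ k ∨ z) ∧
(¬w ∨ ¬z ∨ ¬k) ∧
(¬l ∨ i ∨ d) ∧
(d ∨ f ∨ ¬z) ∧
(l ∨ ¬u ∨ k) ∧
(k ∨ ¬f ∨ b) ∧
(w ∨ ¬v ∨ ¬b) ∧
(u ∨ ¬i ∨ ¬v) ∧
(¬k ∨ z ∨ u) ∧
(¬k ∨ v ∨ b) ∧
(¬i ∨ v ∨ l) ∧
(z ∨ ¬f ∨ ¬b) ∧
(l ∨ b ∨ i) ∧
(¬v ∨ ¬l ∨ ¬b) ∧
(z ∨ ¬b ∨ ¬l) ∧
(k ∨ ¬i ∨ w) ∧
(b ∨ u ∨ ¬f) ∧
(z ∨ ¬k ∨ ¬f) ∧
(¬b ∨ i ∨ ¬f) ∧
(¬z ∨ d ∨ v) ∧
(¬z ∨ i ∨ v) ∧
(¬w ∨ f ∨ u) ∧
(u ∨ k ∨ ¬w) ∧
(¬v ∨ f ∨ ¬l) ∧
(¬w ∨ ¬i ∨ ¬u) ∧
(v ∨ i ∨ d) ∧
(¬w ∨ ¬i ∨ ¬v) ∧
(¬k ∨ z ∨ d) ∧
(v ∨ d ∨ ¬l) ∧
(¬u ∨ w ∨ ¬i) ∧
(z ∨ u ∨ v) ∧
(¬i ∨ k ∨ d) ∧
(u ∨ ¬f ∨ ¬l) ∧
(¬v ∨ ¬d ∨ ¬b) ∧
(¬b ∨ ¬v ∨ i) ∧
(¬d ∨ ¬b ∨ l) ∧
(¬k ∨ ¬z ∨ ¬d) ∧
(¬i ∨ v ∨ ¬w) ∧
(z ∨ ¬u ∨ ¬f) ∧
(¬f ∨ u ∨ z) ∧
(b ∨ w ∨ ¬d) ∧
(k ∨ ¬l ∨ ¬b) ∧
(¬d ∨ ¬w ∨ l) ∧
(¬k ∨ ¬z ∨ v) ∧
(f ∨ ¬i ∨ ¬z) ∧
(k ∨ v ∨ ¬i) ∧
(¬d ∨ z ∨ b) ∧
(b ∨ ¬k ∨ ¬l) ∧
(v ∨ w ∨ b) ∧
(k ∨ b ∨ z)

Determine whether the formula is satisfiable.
No

No, the formula is not satisfiable.

No assignment of truth values to the variables can make all 50 clauses true simultaneously.

The formula is UNSAT (unsatisfiable).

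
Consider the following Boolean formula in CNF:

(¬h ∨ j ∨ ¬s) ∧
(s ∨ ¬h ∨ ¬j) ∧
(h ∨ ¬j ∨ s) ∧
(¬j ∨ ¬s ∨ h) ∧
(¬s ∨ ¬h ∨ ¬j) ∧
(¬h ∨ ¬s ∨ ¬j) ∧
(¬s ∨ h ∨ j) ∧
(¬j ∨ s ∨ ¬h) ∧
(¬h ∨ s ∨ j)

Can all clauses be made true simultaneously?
Yes

Yes, the formula is satisfiable.

One satisfying assignment is: h=False, s=False, j=False

Verification: With this assignment, all 9 clauses evaluate to true.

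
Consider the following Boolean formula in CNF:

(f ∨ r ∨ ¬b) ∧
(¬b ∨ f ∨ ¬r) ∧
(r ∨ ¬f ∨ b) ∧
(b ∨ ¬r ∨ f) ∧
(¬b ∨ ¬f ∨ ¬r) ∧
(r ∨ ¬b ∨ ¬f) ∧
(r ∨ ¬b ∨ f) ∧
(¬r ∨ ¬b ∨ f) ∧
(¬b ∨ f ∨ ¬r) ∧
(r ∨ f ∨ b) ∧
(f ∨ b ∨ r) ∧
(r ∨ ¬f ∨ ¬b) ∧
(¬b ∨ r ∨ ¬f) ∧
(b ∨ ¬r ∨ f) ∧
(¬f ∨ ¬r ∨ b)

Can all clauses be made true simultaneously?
No

No, the formula is not satisfiable.

No assignment of truth values to the variables can make all 15 clauses true simultaneously.

The formula is UNSAT (unsatisfiable).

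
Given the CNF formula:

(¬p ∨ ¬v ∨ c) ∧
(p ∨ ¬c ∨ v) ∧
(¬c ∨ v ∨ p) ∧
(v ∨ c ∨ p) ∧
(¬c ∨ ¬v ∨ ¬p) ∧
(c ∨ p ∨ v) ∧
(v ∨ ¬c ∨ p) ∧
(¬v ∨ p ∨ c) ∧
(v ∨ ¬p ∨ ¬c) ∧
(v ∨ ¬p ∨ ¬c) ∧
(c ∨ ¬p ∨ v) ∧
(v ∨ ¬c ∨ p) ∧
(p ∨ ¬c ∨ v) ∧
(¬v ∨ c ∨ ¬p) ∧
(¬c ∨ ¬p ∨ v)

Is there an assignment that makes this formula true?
Yes

Yes, the formula is satisfiable.

One satisfying assignment is: c=True, p=False, v=True

Verification: With this assignment, all 15 clauses evaluate to true.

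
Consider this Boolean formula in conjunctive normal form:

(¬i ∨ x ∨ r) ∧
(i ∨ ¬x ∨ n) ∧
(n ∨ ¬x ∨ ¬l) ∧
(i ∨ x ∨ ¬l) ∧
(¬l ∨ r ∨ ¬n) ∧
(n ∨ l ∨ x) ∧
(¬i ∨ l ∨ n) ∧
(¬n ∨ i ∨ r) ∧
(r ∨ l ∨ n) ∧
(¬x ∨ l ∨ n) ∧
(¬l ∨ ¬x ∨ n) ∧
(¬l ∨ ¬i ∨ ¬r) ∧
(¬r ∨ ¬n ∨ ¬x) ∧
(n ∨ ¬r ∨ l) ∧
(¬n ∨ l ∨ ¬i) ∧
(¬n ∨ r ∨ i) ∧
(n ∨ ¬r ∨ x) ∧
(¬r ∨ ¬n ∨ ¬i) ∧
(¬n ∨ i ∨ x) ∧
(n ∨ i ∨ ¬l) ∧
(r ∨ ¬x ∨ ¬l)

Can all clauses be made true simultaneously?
No

No, the formula is not satisfiable.

No assignment of truth values to the variables can make all 21 clauses true simultaneously.

The formula is UNSAT (unsatisfiable).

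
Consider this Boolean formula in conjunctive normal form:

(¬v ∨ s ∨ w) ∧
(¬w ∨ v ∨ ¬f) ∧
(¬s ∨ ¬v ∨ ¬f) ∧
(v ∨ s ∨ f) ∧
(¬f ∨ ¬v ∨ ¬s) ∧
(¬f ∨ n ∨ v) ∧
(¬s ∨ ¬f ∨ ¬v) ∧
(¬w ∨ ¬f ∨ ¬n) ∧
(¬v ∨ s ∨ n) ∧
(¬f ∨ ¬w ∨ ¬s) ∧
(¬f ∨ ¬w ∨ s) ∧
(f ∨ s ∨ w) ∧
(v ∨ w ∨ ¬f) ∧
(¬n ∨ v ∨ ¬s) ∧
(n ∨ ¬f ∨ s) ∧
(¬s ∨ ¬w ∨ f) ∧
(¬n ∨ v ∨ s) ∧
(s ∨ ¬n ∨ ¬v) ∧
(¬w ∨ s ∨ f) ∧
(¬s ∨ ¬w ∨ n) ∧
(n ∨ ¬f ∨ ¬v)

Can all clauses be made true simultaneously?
Yes

Yes, the formula is satisfiable.

One satisfying assignment is: v=False, f=False, s=True, w=False, n=False

Verification: With this assignment, all 21 clauses evaluate to true.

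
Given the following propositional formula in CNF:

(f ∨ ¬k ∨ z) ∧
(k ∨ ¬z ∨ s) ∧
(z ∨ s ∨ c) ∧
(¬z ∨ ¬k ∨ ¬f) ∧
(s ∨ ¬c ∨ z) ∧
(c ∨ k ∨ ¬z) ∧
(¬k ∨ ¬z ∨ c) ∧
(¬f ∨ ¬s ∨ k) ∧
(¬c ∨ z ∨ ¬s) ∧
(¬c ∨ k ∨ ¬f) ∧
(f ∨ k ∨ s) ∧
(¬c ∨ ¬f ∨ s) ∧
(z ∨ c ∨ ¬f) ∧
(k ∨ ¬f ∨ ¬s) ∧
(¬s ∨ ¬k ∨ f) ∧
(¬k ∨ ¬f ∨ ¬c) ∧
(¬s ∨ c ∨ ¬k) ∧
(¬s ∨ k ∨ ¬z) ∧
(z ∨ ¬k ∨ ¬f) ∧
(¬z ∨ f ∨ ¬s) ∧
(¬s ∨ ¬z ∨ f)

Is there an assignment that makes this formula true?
Yes

Yes, the formula is satisfiable.

One satisfying assignment is: z=False, f=False, c=False, k=False, s=True

Verification: With this assignment, all 21 clauses evaluate to true.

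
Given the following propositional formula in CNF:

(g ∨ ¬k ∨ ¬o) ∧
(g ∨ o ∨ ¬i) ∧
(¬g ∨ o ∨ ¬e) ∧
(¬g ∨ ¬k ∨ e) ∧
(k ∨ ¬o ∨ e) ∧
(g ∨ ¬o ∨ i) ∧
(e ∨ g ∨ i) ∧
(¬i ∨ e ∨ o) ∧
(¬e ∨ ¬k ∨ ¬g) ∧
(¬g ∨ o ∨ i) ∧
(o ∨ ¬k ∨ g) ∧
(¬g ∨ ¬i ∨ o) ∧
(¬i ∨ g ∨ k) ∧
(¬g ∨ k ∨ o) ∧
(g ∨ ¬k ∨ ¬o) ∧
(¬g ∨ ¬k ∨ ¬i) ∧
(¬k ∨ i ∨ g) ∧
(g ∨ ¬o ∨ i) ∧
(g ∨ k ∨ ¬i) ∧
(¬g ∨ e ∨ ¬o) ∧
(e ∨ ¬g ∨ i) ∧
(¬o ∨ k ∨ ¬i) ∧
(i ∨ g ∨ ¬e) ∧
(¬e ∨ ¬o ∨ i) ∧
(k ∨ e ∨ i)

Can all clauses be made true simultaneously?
No

No, the formula is not satisfiable.

No assignment of truth values to the variables can make all 25 clauses true simultaneously.

The formula is UNSAT (unsatisfiable).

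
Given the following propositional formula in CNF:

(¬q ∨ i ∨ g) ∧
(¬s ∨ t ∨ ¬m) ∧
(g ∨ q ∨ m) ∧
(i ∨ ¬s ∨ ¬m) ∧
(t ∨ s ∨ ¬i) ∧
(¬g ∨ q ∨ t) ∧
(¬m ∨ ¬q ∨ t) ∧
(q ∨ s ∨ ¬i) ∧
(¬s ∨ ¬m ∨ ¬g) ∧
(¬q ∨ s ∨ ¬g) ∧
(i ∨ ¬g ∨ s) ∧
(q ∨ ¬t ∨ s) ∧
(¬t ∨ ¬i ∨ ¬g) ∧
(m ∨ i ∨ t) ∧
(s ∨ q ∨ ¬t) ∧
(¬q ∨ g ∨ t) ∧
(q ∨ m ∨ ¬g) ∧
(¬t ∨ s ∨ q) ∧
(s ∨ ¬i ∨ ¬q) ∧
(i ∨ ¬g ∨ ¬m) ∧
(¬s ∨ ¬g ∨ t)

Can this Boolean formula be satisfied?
Yes

Yes, the formula is satisfiable.

One satisfying assignment is: s=False, q=False, g=False, i=False, t=False, m=True

Verification: With this assignment, all 21 clauses evaluate to true.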